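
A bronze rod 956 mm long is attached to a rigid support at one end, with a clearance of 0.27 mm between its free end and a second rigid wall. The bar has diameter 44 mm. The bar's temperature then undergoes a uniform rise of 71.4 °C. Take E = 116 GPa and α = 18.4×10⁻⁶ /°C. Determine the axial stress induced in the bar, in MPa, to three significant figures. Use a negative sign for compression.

-120 MPa

Free thermal expansion αLΔT = 18.4e-6 · 956 · 71.4 = 1.256 mm.
The walls engage after the gap closes; constrained expansion = 1.256 − 0.27 = 0.986 mm.
The walls impose strain ε = −(0.986)/956 = -1.0313e-03; σ = Eε = 116000 · -1.0313e-03 = -119.6 MPa.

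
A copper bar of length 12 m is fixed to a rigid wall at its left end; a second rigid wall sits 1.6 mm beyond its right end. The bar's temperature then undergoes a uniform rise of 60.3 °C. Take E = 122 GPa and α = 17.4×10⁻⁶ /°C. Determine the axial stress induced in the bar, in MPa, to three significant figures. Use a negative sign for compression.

-112 MPa

Free thermal expansion αLΔT = 17.4e-6 · 12000 · 60.3 = 12.59 mm.
The walls engage after the gap closes; constrained expansion = 12.59 − 1.6 = 10.99 mm.
The walls impose strain ε = −(10.99)/12000 = -9.1589e-04; σ = Eε = 122000 · -9.1589e-04 = -111.7 MPa.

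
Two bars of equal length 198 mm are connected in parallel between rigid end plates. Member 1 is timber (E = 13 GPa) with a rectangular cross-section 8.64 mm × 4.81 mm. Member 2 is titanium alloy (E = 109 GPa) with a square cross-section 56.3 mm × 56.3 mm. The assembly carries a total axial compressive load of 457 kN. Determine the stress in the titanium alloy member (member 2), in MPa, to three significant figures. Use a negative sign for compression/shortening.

-144 MPa

A_1 = 41.56 mm².
A_2 = 3170 mm².
Equal strain + equilibrium ⇒ each member carries load in proportion to AE: A₁E₁ = 540300 N, A₂E₂ = 345500000 N, ΣAE = 346000000 N.
σ₂ = P·E₂/ΣAE = -457000·109000/346000000 = -144 MPa.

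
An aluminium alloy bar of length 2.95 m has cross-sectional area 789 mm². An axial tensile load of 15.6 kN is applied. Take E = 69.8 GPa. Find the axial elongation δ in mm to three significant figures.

0.836 mm

δ_mech = NL/(AE) = 15600·2950/(789·69800) = 0.8356 mm.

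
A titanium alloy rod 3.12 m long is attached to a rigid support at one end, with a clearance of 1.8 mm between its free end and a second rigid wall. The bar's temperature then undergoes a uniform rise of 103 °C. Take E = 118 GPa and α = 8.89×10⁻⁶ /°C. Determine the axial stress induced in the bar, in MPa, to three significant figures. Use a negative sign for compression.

-40.0 MPa

Free thermal expansion αLΔT = 8.89e-6 · 3120 · 103 = 2.857 mm.
The walls engage after the gap closes; constrained expansion = 2.857 − 1.8 = 1.057 mm.
The walls impose strain ε = −(1.057)/3120 = -3.3875e-04; σ = Eε = 118000 · -3.3875e-04 = -39.97 MPa.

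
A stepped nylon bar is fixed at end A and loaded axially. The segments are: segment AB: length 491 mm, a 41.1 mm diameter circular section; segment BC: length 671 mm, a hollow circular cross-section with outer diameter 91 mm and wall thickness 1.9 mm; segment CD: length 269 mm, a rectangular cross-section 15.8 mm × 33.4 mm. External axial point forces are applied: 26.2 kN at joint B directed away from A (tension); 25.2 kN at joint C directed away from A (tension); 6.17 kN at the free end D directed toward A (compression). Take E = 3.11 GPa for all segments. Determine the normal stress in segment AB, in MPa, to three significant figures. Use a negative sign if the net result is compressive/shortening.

Internal axial forces (sectioning from the free end, tension +): N_CD = -6.17 kN, N_BC = 19.03 kN, N_AB = 45.23 kN.
A_AB = 1327 mm².
σ_AB = N_AB/A_AB = 45230/1327 = 34.09 MPa.

34.1 MPa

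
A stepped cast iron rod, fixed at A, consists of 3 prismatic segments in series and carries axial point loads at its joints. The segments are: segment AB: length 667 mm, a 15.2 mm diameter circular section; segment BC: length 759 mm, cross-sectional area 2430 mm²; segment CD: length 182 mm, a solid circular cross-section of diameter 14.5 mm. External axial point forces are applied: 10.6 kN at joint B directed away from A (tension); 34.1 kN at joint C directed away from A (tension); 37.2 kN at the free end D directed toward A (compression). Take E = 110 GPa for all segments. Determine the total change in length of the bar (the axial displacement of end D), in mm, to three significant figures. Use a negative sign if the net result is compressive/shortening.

-0.131 mm

Internal axial forces (sectioning from the free end, tension +): N_CD = -37.2 kN, N_BC = -3.1 kN, N_AB = 7.5 kN.
A_AB = 181.5 mm².
A_CD = 165.1 mm².
δ_AB = 7500·667/(181.5·110000) = 0.2506 mm
δ_BC = -3100·759/(2430·110000) = -0.008802 mm
δ_CD = -37200·182/(165.1·110000) = -0.3727 mm
δ = Σδ_i = -0.1309 mm.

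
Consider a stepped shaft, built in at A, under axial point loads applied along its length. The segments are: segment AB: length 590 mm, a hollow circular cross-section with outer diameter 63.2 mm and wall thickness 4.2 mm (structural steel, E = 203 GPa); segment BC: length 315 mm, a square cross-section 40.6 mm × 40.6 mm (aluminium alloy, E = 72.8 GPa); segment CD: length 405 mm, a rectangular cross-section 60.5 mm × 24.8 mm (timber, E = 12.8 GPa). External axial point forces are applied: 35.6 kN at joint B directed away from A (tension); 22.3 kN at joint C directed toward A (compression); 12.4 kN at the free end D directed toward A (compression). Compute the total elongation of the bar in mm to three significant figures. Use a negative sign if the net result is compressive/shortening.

Internal axial forces (sectioning from the free end, tension +): N_CD = -12.4 kN, N_BC = -34.7 kN, N_AB = 0.9 kN.
A_AB = 778.5 mm².
A_BC = 1648 mm².
A_CD = 1500 mm².
δ_AB = 900·590/(778.5·203000) = 0.00336 mm
δ_BC = -34700·315/(1648·72800) = -0.09109 mm
δ_CD = -12400·405/(1500·12800) = -0.2615 mm
δ = Σδ_i = -0.3492 mm.

-0.349 mm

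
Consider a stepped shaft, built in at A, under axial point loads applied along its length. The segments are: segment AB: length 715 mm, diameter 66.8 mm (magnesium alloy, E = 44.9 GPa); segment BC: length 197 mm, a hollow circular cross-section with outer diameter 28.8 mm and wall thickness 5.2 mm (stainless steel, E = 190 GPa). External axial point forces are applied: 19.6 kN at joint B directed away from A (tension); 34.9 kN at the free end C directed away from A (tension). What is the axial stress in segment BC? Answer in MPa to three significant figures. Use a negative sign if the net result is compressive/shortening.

90.5 MPa

Internal axial forces (sectioning from the free end, tension +): N_BC = 34.9 kN, N_AB = 54.5 kN.
A_BC = 385.5 mm².
σ_BC = N_BC/A_BC = 34900/385.5 = 90.52 MPa.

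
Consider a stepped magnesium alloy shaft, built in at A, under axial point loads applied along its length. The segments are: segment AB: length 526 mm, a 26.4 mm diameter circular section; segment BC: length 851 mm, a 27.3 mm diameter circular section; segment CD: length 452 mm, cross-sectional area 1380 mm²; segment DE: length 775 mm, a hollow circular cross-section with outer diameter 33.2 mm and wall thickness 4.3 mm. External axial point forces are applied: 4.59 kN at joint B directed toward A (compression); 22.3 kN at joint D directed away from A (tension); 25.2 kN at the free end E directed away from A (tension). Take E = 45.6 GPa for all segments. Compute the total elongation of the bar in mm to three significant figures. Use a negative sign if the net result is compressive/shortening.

3.86 mm

Internal axial forces (sectioning from the free end, tension +): N_DE = 25.2 kN, N_CD = 47.5 kN, N_BC = 47.5 kN, N_AB = 42.91 kN.
A_AB = 547.4 mm².
A_BC = 585.3 mm².
A_DE = 390.4 mm².
δ_AB = 42910·526/(547.4·45600) = 0.9042 mm
δ_BC = 47500·851/(585.3·45600) = 1.514 mm
δ_CD = 47500·452/(1380·45600) = 0.3412 mm
δ_DE = 25200·775/(390.4·45600) = 1.097 mm
δ = Σδ_i = 3.857 mm.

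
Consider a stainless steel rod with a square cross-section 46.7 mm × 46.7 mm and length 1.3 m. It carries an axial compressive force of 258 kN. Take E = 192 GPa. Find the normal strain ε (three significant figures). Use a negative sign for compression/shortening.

-6.16e-04

A = 2181 mm².
σ = N/A = -118.3 MPa; ε = σ/E = -118.3/192000 = -6.161e-04.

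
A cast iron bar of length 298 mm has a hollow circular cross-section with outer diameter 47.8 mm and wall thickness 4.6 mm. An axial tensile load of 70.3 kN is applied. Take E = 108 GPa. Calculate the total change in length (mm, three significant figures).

A = 624.3 mm².
δ_mech = NL/(AE) = 70300·298/(624.3·108000) = 0.3107 mm.

0.311 mm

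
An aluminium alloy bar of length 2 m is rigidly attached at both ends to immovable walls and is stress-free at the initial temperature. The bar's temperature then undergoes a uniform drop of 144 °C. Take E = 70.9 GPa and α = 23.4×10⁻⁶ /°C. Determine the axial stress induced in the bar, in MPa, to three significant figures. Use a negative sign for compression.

Free thermal expansion αLΔT = 23.4e-6 · 2000 · -144 = -6.739 mm.
The walls impose strain ε = −(-6.739)/2000 = 3.3696e-03; σ = Eε = 70900 · 3.3696e-03 = 238.9 MPa.

239 MPa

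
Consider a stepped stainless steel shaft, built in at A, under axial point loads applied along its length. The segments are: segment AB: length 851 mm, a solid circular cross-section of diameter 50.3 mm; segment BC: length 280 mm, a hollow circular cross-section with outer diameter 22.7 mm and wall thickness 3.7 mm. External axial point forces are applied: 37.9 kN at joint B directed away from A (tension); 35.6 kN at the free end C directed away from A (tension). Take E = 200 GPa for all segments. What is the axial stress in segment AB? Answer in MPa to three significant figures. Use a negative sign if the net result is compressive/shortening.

37.0 MPa

Internal axial forces (sectioning from the free end, tension +): N_BC = 35.6 kN, N_AB = 73.5 kN.
A_AB = 1987 mm².
σ_AB = N_AB/A_AB = 73500/1987 = 36.99 MPa.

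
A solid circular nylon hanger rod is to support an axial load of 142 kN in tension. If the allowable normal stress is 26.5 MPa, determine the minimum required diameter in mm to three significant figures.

82.6 mm

Required area A ≥ P/σ_allow = 142000/26.5 = 5358 mm².
For a solid circular section, d ≥ √(4A/π) = 82.6 mm.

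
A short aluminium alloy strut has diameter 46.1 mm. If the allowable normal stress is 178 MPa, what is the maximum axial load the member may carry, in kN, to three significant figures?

297 kN

A = 1669 mm².
P_max = σ_allow · A = 178 · 1669 = 297100 N = 297.1 kN.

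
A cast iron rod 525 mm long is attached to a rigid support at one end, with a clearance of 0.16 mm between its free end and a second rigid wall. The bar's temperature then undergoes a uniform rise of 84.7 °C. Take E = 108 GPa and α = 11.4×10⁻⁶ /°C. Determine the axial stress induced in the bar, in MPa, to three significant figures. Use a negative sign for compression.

-71.4 MPa

Free thermal expansion αLΔT = 11.4e-6 · 525 · 84.7 = 0.5069 mm.
The walls engage after the gap closes; constrained expansion = 0.5069 − 0.16 = 0.3469 mm.
The walls impose strain ε = −(0.3469)/525 = -6.6082e-04; σ = Eε = 108000 · -6.6082e-04 = -71.37 MPa.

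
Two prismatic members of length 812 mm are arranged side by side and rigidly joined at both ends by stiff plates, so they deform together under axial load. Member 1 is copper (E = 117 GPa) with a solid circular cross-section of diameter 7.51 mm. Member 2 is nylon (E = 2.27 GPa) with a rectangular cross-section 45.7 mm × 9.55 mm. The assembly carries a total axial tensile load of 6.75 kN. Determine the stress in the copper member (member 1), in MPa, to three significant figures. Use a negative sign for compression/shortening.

A_1 = 44.3 mm².
A_2 = 436.4 mm².
Equal strain + equilibrium ⇒ each member carries load in proportion to AE: A₁E₁ = 5183000 N, A₂E₂ = 990700 N, ΣAE = 6173000 N.
σ₁ = P·E₁/ΣAE = 6750·117000/6173000 = 127.9 MPa.

128 MPa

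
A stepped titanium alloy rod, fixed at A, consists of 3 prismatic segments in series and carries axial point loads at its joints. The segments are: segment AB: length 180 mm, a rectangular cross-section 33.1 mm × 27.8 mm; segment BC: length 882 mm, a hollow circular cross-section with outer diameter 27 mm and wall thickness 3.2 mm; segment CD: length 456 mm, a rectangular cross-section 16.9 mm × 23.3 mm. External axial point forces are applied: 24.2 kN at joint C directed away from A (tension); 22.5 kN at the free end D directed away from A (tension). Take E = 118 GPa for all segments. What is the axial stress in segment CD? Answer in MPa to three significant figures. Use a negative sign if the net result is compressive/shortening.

57.1 MPa

Internal axial forces (sectioning from the free end, tension +): N_CD = 22.5 kN, N_BC = 46.7 kN, N_AB = 46.7 kN.
A_CD = 393.8 mm².
σ_CD = N_CD/A_CD = 22500/393.8 = 57.14 MPa.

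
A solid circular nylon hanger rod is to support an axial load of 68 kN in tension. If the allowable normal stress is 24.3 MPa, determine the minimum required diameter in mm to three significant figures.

59.7 mm

Required area A ≥ P/σ_allow = 68000/24.3 = 2798 mm².
For a solid circular section, d ≥ √(4A/π) = 59.69 mm.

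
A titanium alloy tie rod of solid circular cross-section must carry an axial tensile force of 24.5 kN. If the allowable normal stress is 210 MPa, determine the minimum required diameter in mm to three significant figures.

12.2 mm

Required area A ≥ P/σ_allow = 24500/210 = 116.7 mm².
For a solid circular section, d ≥ √(4A/π) = 12.19 mm.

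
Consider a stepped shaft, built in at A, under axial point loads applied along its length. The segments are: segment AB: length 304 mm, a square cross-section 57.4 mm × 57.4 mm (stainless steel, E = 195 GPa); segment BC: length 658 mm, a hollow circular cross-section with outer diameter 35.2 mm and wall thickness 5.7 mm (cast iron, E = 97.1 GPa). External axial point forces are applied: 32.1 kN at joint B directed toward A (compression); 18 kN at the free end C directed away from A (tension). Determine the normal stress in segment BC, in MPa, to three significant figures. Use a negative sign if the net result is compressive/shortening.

34.1 MPa

Internal axial forces (sectioning from the free end, tension +): N_BC = 18 kN, N_AB = -14.1 kN.
A_BC = 528.3 mm².
σ_BC = N_BC/A_BC = 18000/528.3 = 34.07 MPa.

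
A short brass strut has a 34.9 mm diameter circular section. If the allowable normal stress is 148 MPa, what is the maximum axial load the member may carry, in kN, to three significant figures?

A = 956.6 mm².
P_max = σ_allow · A = 148 · 956.6 = 141600 N = 141.6 kN.

142 kN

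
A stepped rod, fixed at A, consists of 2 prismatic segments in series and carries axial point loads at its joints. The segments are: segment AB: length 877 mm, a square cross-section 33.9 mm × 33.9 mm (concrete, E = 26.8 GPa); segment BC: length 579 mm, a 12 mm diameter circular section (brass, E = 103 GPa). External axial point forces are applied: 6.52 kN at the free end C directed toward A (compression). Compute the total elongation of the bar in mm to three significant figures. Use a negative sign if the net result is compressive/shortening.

Internal axial forces (sectioning from the free end, tension +): N_BC = -6.52 kN, N_AB = -6.52 kN.
A_AB = 1149 mm².
A_BC = 113.1 mm².
δ_AB = -6520·877/(1149·26800) = -0.1857 mm
δ_BC = -6520·579/(113.1·103000) = -0.3241 mm
δ = Σδ_i = -0.5097 mm.

-0.510 mm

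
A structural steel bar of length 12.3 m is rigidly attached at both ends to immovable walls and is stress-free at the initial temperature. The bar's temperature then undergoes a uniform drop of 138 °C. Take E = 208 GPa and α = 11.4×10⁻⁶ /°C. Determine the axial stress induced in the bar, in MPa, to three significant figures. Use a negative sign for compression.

Free thermal expansion αLΔT = 11.4e-6 · 12300 · -138 = -19.35 mm.
The walls impose strain ε = −(-19.35)/12300 = 1.5732e-03; σ = Eε = 208000 · 1.5732e-03 = 327.2 MPa.

327 MPa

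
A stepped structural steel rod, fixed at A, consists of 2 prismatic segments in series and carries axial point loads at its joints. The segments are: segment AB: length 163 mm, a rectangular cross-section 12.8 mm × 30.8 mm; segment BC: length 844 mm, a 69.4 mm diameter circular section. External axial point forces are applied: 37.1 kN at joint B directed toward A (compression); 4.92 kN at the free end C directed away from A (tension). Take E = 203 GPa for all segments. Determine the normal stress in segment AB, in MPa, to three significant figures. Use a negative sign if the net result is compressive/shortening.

-81.6 MPa

Internal axial forces (sectioning from the free end, tension +): N_BC = 4.92 kN, N_AB = -32.18 kN.
A_AB = 394.2 mm².
σ_AB = N_AB/A_AB = -32180/394.2 = -81.63 MPa.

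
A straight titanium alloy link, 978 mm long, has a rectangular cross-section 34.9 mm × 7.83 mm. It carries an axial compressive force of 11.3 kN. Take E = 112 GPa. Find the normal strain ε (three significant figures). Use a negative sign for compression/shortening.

A = 273.3 mm².
σ = N/A = -41.35 MPa; ε = σ/E = -41.35/112000 = -3.692e-04.

-3.69e-04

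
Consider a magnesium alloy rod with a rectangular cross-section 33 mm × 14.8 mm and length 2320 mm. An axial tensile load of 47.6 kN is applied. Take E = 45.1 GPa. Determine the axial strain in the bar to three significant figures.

A = 488.4 mm².
σ = N/A = 97.46 MPa; ε = σ/E = 97.46/45100 = 2.161e-03.

0.00216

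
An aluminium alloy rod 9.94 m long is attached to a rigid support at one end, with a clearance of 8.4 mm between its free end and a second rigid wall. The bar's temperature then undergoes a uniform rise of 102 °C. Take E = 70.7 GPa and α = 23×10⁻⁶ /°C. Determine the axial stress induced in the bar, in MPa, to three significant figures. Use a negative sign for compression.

Free thermal expansion αLΔT = 23e-6 · 9940 · 102 = 23.32 mm.
The walls engage after the gap closes; constrained expansion = 23.32 − 8.4 = 14.92 mm.
The walls impose strain ε = −(14.92)/9940 = -1.5009e-03; σ = Eε = 70700 · -1.5009e-03 = -106.1 MPa.

-106 MPa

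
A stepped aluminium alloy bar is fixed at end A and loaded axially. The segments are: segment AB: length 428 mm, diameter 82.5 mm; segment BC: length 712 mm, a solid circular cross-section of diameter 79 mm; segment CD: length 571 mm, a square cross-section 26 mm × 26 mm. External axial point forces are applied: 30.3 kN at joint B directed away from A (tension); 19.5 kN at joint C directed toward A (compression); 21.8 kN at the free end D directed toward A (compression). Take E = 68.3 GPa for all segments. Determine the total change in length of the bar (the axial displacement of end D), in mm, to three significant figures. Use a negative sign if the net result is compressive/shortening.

Internal axial forces (sectioning from the free end, tension +): N_CD = -21.8 kN, N_BC = -41.3 kN, N_AB = -11 kN.
A_AB = 5346 mm².
A_BC = 4902 mm².
A_CD = 676 mm².
δ_AB = -11000·428/(5346·68300) = -0.01289 mm
δ_BC = -41300·712/(4902·68300) = -0.08783 mm
δ_CD = -21800·571/(676·68300) = -0.2696 mm
δ = Σδ_i = -0.3703 mm.

-0.370 mm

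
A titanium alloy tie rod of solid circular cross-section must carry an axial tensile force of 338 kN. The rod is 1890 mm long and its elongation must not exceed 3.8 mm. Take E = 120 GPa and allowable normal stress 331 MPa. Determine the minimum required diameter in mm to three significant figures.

42.2 mm

Required area A ≥ P/σ_allow = 338000/331 = 1021 mm².
For a solid circular section, d ≥ √(4A/π) = 36.06 mm.
Elongation limit: A ≥ PL/(Eδ_allow) = 338000·1890/(120000·3.8) = 1401 mm² ⇒ d ≥ 42.23 mm.
The elongation limit governs.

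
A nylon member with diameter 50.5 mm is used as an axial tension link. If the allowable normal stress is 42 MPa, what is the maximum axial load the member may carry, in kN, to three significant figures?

84.1 kN

A = 2003 mm².
P_max = σ_allow · A = 42 · 2003 = 84120 N = 84.12 kN.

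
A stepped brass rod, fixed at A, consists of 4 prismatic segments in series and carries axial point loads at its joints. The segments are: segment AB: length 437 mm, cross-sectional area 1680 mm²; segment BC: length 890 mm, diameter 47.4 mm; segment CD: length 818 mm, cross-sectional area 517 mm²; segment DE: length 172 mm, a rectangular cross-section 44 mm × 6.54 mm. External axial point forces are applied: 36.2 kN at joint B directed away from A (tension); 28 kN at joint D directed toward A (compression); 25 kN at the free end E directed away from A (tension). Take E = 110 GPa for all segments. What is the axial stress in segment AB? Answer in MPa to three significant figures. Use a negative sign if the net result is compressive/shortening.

Internal axial forces (sectioning from the free end, tension +): N_DE = 25 kN, N_CD = -3 kN, N_BC = -3 kN, N_AB = 33.2 kN.
σ_AB = N_AB/A_AB = 33200/1680 = 19.76 MPa.

19.8 MPa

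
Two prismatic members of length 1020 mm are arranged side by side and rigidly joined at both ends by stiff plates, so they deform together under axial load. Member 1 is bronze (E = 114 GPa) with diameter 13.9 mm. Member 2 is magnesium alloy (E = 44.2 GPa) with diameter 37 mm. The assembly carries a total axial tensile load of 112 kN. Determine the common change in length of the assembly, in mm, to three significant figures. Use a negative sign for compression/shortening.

1.76 mm

A_1 = 151.7 mm².
A_2 = 1075 mm².
Equal strain + equilibrium ⇒ each member carries load in proportion to AE: A₁E₁ = 17300000 N, A₂E₂ = 47520000 N, ΣAE = 64820000 N.
δ = PL/ΣAE = 112000·1020/64820000 = 1.762 mm.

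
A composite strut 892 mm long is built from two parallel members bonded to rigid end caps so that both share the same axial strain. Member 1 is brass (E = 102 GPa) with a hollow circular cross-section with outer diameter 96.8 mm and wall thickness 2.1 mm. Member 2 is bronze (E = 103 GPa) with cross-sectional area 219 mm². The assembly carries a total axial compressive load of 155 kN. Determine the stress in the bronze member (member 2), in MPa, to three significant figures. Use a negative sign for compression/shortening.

A_1 = 624.8 mm².
Equal strain + equilibrium ⇒ each member carries load in proportion to AE: A₁E₁ = 63730000 N, A₂E₂ = 22560000 N, ΣAE = 86280000 N.
σ₂ = P·E₂/ΣAE = -155000·103000/86280000 = -185 MPa.

-185 MPa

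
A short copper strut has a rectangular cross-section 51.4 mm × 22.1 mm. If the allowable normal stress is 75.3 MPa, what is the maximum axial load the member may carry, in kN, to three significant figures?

85.5 kN

A = 1136 mm².
P_max = σ_allow · A = 75.3 · 1136 = 85540 N = 85.54 kN.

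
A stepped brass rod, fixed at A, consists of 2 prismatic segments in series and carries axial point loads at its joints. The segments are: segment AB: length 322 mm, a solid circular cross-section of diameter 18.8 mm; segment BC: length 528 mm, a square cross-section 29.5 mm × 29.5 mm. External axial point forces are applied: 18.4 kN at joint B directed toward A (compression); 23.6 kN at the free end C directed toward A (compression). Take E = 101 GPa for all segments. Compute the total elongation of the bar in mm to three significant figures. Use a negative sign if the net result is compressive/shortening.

Internal axial forces (sectioning from the free end, tension +): N_BC = -23.6 kN, N_AB = -42 kN.
A_AB = 277.6 mm².
A_BC = 870.2 mm².
δ_AB = -42000·322/(277.6·101000) = -0.4824 mm
δ_BC = -23600·528/(870.2·101000) = -0.1418 mm
δ = Σδ_i = -0.6241 mm.

-0.624 mm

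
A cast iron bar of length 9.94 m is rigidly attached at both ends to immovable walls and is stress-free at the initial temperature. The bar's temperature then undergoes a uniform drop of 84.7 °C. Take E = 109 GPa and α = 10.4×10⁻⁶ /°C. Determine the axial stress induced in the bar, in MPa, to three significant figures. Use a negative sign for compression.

96.0 MPa

Free thermal expansion αLΔT = 10.4e-6 · 9940 · -84.7 = -8.756 mm.
The walls impose strain ε = −(-8.756)/9940 = 8.8088e-04; σ = Eε = 109000 · 8.8088e-04 = 96.02 MPa.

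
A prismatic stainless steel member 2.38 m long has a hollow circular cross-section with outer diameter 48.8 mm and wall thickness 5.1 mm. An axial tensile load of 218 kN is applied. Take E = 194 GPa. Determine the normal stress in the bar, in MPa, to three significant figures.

A = 700.2 mm².
σ = N/A = 218000/700.2 = 311.4 MPa.

311 MPa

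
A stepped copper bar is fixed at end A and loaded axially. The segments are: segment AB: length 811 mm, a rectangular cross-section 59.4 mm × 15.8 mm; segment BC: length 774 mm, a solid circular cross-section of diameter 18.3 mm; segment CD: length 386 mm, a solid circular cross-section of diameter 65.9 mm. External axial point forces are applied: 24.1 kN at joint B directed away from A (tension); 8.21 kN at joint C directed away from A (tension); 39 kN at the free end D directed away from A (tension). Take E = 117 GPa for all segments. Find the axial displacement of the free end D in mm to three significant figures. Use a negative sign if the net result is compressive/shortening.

1.75 mm

Internal axial forces (sectioning from the free end, tension +): N_CD = 39 kN, N_BC = 47.21 kN, N_AB = 71.31 kN.
A_AB = 938.5 mm².
A_BC = 263 mm².
A_CD = 3411 mm².
δ_AB = 71310·811/(938.5·117000) = 0.5267 mm
δ_BC = 47210·774/(263·117000) = 1.187 mm
δ_CD = 39000·386/(3411·117000) = 0.03772 mm
δ = Σδ_i = 1.752 mm.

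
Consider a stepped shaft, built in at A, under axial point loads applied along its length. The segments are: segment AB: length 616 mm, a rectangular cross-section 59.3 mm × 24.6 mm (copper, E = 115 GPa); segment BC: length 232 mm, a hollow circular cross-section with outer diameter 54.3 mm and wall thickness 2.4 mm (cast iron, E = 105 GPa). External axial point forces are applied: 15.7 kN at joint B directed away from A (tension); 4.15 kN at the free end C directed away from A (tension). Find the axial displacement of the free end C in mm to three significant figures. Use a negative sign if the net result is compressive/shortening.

Internal axial forces (sectioning from the free end, tension +): N_BC = 4.15 kN, N_AB = 19.85 kN.
A_AB = 1459 mm².
A_BC = 391.3 mm².
δ_AB = 19850·616/(1459·115000) = 0.07289 mm
δ_BC = 4150·232/(391.3·105000) = 0.02343 mm
δ = Σδ_i = 0.09632 mm.

0.0963 mm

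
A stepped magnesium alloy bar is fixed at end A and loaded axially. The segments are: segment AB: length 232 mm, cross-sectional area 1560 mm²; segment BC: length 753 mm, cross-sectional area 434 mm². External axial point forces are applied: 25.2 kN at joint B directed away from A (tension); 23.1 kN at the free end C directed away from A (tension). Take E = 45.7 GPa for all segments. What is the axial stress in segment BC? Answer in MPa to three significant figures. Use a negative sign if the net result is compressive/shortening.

Internal axial forces (sectioning from the free end, tension +): N_BC = 23.1 kN, N_AB = 48.3 kN.
σ_BC = N_BC/A_BC = 23100/434 = 53.23 MPa.

53.2 MPa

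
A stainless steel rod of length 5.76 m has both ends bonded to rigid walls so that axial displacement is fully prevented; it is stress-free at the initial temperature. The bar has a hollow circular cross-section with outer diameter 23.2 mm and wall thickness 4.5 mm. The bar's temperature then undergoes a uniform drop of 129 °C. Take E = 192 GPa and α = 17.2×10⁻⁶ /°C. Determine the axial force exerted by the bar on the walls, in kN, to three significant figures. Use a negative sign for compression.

113 kN

Free thermal expansion αLΔT = 17.2e-6 · 5760 · -129 = -12.78 mm.
The walls impose strain ε = −(-12.78)/5760 = 2.2188e-03; σ = Eε = 192000 · 2.2188e-03 = 426 MPa.
Wall reaction R = σ·A = 426·264.4 = 112600 N = 112.6 kN.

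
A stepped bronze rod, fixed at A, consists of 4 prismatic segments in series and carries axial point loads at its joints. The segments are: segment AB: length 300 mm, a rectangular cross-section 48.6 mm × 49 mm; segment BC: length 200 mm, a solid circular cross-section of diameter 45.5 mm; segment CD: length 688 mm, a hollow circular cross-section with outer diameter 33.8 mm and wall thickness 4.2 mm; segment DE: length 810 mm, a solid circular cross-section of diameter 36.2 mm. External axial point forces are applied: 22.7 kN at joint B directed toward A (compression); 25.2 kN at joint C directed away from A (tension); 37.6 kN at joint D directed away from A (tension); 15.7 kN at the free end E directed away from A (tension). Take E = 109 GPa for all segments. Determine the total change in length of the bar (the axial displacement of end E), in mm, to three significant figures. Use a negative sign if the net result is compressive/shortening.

Internal axial forces (sectioning from the free end, tension +): N_DE = 15.7 kN, N_CD = 53.3 kN, N_BC = 78.5 kN, N_AB = 55.8 kN.
A_AB = 2381 mm².
A_BC = 1626 mm².
A_CD = 390.6 mm².
A_DE = 1029 mm².
δ_AB = 55800·300/(2381·109000) = 0.06449 mm
δ_BC = 78500·200/(1626·109000) = 0.08859 mm
δ_CD = 53300·688/(390.6·109000) = 0.8614 mm
δ_DE = 15700·810/(1029·109000) = 0.1134 mm
δ = Σδ_i = 1.128 mm.

1.13 mm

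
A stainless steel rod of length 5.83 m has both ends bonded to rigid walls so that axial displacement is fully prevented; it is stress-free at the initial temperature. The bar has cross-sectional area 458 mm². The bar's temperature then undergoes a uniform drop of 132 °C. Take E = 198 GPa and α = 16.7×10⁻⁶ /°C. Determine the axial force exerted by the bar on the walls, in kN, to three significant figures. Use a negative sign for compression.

200 kN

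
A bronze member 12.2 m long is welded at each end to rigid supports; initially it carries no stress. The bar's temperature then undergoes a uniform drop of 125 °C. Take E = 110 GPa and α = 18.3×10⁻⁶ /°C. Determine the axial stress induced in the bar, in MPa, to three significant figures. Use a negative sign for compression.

Free thermal expansion αLΔT = 18.3e-6 · 12200 · -125 = -27.91 mm.
The walls impose strain ε = −(-27.91)/12200 = 2.2875e-03; σ = Eε = 110000 · 2.2875e-03 = 251.6 MPa.

252 MPa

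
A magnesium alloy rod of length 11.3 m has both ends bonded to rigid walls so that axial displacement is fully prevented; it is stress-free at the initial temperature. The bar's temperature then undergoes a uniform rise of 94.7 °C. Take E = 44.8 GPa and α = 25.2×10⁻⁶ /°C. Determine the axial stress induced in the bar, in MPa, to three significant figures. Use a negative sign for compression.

-107 MPa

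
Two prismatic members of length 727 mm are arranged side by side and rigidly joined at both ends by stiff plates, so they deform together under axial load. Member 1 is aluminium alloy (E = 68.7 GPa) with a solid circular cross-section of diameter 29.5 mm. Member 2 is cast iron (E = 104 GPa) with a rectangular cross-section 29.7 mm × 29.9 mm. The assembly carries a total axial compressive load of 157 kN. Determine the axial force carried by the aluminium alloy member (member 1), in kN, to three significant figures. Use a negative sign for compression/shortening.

-52.9 kN

A_1 = 683.5 mm².
A_2 = 888 mm².
Equal strain + equilibrium ⇒ each member carries load in proportion to AE: A₁E₁ = 46960000 N, A₂E₂ = 92360000 N, ΣAE = 139300000 N.
F₁ = P·A₁E₁/ΣAE = -157000·46960000/139300000 = -52920 N.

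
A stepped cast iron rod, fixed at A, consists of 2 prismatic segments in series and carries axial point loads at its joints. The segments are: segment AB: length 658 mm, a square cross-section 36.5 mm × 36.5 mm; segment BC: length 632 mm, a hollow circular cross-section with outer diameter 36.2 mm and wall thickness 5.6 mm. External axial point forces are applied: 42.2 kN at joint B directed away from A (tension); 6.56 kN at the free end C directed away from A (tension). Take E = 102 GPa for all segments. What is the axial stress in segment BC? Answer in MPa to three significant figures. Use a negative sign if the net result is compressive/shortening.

12.2 MPa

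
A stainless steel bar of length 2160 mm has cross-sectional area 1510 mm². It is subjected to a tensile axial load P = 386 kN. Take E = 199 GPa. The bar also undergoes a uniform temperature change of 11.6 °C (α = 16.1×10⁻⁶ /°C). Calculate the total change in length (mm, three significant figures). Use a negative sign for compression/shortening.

3.18 mm

δ_mech = NL/(AE) = 386000·2160/(1510·199000) = 2.775 mm.
δ_thermal = αLΔT = 16.1e-6·2160·11.6 = 0.4034 mm.
δ = δ_mech + δ_thermal = 3.178 mm.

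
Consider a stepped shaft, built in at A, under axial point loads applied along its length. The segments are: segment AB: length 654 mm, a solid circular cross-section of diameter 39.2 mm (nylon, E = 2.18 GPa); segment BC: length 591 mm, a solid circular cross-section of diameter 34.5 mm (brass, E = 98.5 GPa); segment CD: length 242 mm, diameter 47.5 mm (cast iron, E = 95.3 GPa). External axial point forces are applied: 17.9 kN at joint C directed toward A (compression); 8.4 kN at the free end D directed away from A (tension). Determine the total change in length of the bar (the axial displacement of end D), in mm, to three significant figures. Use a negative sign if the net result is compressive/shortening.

Internal axial forces (sectioning from the free end, tension +): N_CD = 8.4 kN, N_BC = -9.5 kN, N_AB = -9.5 kN.
A_AB = 1207 mm².
A_BC = 934.8 mm².
A_CD = 1772 mm².
δ_AB = -9500·654/(1207·2180) = -2.361 mm
δ_BC = -9500·591/(934.8·98500) = -0.06097 mm
δ_CD = 8400·242/(1772·95300) = 0.01204 mm
δ = Σδ_i = -2.41 mm.

-2.41 mm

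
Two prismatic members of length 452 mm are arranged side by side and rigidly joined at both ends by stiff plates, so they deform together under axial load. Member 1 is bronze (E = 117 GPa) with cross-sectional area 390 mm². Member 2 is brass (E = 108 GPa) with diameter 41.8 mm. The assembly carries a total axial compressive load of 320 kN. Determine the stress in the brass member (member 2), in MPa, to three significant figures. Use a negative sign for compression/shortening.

A_2 = 1372 mm².
Equal strain + equilibrium ⇒ each member carries load in proportion to AE: A₁E₁ = 45630000 N, A₂E₂ = 148200000 N, ΣAE = 193800000 N.
σ₂ = P·E₂/ΣAE = -320000·108000/193800000 = -178.3 MPa.

-178 MPa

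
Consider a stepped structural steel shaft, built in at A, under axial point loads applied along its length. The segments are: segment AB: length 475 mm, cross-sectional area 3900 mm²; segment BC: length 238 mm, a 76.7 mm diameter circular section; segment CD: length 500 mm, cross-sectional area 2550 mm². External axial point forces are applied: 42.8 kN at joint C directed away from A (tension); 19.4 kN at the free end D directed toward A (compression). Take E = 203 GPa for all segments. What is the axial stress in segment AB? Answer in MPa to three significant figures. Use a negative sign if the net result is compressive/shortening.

Internal axial forces (sectioning from the free end, tension +): N_CD = -19.4 kN, N_BC = 23.4 kN, N_AB = 23.4 kN.
σ_AB = N_AB/A_AB = 23400/3900 = 6 MPa.

6.00 MPa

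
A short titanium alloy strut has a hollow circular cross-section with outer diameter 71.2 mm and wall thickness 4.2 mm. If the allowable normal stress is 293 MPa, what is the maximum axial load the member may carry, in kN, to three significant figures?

259 kN

A = 884 mm².
P_max = σ_allow · A = 293 · 884 = 259000 N = 259 kN.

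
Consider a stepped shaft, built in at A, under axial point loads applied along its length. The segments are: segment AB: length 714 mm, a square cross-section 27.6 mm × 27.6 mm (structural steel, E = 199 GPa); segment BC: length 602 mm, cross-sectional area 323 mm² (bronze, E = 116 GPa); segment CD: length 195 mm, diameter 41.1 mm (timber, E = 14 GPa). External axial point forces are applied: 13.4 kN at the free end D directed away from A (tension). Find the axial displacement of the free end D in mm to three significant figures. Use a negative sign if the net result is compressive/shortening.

Internal axial forces (sectioning from the free end, tension +): N_CD = 13.4 kN, N_BC = 13.4 kN, N_AB = 13.4 kN.
A_AB = 761.8 mm².
A_CD = 1327 mm².
δ_AB = 13400·714/(761.8·199000) = 0.06311 mm
δ_BC = 13400·602/(323·116000) = 0.2153 mm
δ_CD = 13400·195/(1327·14000) = 0.1407 mm
δ = Σδ_i = 0.4191 mm.

0.419 mm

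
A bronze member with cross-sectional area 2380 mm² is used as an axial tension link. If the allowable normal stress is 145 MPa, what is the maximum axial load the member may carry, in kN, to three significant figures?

345 kN

P_max = σ_allow · A = 145 · 2380 = 345100 N = 345.1 kN.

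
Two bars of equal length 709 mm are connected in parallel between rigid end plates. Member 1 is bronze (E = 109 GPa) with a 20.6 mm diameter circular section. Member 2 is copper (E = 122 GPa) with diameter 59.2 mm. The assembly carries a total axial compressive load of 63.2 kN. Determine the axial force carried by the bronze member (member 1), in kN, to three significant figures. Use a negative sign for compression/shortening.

-6.17 kN

A_1 = 333.3 mm².
A_2 = 2753 mm².
Equal strain + equilibrium ⇒ each member carries load in proportion to AE: A₁E₁ = 36330000 N, A₂E₂ = 335800000 N, ΣAE = 372100000 N.
F₁ = P·A₁E₁/ΣAE = -63200·36330000/372100000 = -6170 N.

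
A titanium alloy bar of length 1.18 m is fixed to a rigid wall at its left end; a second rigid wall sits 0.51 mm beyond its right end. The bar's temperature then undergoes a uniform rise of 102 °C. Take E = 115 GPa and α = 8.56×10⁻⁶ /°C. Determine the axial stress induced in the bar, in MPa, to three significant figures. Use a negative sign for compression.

-50.7 MPa

Free thermal expansion αLΔT = 8.56e-6 · 1180 · 102 = 1.03 mm.
The walls engage after the gap closes; constrained expansion = 1.03 − 0.51 = 0.5203 mm.
The walls impose strain ε = −(0.5203)/1180 = -4.4092e-04; σ = Eε = 115000 · -4.4092e-04 = -50.71 MPa.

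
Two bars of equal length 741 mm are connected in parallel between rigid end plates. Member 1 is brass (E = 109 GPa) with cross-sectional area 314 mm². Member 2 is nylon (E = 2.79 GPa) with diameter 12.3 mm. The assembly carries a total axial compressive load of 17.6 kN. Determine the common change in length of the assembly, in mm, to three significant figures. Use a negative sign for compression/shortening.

A_2 = 118.8 mm².
Equal strain + equilibrium ⇒ each member carries load in proportion to AE: A₁E₁ = 34230000 N, A₂E₂ = 331500 N, ΣAE = 34560000 N.
δ = PL/ΣAE = -17600·741/34560000 = -0.3774 mm.

-0.377 mm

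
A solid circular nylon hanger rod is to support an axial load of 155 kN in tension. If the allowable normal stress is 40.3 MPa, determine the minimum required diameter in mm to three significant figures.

Required area A ≥ P/σ_allow = 155000/40.3 = 3846 mm².
For a solid circular section, d ≥ √(4A/π) = 69.98 mm.

70.0 mm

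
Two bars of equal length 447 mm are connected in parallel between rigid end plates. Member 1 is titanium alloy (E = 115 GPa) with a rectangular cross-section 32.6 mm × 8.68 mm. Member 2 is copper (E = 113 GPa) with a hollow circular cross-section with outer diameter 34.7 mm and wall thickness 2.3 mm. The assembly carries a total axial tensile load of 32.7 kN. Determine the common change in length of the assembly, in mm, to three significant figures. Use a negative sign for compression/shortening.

0.248 mm

A_1 = 283 mm².
A_2 = 234.1 mm².
Equal strain + equilibrium ⇒ each member carries load in proportion to AE: A₁E₁ = 32540000 N, A₂E₂ = 26450000 N, ΣAE = 59000000 N.
δ = PL/ΣAE = 32700·447/59000000 = 0.2478 mm.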